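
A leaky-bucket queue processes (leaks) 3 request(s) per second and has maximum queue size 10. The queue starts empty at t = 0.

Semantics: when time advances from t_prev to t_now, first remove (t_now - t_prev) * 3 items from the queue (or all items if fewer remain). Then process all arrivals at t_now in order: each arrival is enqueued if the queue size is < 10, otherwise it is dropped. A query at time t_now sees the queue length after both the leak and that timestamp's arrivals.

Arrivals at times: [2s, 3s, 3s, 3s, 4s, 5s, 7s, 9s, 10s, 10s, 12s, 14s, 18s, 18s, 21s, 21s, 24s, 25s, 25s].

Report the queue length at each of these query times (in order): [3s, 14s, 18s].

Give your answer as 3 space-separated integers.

Queue lengths at query times:
  query t=3s: backlog = 3
  query t=14s: backlog = 1
  query t=18s: backlog = 2

Answer: 3 1 2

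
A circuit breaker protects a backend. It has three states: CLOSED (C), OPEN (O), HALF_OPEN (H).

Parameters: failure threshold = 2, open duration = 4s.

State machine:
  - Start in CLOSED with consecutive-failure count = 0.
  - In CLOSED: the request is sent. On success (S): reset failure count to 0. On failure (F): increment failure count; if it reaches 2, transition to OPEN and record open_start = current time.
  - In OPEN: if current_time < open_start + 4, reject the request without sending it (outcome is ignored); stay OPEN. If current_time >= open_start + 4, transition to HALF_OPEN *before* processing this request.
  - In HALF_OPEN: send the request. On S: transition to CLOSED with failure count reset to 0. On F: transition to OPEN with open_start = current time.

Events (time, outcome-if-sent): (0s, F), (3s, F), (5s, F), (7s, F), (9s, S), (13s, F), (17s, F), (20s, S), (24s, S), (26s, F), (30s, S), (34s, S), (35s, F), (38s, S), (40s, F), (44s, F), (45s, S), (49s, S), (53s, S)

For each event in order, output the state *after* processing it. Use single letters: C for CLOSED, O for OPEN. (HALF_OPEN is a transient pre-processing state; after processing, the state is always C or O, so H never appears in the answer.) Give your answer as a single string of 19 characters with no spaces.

State after each event:
  event#1 t=0s outcome=F: state=CLOSED
  event#2 t=3s outcome=F: state=OPEN
  event#3 t=5s outcome=F: state=OPEN
  event#4 t=7s outcome=F: state=OPEN
  event#5 t=9s outcome=S: state=OPEN
  event#6 t=13s outcome=F: state=OPEN
  event#7 t=17s outcome=F: state=OPEN
  event#8 t=20s outcome=S: state=OPEN
  event#9 t=24s outcome=S: state=CLOSED
  event#10 t=26s outcome=F: state=CLOSED
  event#11 t=30s outcome=S: state=CLOSED
  event#12 t=34s outcome=S: state=CLOSED
  event#13 t=35s outcome=F: state=CLOSED
  event#14 t=38s outcome=S: state=CLOSED
  event#15 t=40s outcome=F: state=CLOSED
  event#16 t=44s outcome=F: state=OPEN
  event#17 t=45s outcome=S: state=OPEN
  event#18 t=49s outcome=S: state=CLOSED
  event#19 t=53s outcome=S: state=CLOSED

Answer: COOOOOOOCCCCCCCOOCC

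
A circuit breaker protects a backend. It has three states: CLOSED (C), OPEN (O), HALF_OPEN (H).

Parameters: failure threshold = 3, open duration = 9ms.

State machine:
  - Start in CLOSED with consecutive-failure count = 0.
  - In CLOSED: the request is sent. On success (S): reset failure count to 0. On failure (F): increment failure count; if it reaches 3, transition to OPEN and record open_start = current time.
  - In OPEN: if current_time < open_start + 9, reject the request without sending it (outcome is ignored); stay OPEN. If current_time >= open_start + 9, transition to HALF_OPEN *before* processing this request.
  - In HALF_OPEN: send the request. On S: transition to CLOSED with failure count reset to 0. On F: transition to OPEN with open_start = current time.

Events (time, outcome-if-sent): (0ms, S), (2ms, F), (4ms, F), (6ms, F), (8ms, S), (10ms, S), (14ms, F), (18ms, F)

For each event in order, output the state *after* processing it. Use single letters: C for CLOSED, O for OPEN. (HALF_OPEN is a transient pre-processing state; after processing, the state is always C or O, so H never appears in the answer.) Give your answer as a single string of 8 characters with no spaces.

Answer: CCCOOOOO

Derivation:
State after each event:
  event#1 t=0ms outcome=S: state=CLOSED
  event#2 t=2ms outcome=F: state=CLOSED
  event#3 t=4ms outcome=F: state=CLOSED
  event#4 t=6ms outcome=F: state=OPEN
  event#5 t=8ms outcome=S: state=OPEN
  event#6 t=10ms outcome=S: state=OPEN
  event#7 t=14ms outcome=F: state=OPEN
  event#8 t=18ms outcome=F: state=OPEN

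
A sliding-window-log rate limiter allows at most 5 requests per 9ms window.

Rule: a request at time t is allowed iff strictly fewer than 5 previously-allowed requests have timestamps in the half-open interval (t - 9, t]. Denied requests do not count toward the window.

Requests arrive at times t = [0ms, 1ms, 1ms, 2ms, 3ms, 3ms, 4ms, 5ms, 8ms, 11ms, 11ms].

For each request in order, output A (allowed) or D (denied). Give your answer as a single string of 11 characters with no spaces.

Answer: AAAAADDDDAA

Derivation:
Tracking allowed requests in the window:
  req#1 t=0ms: ALLOW
  req#2 t=1ms: ALLOW
  req#3 t=1ms: ALLOW
  req#4 t=2ms: ALLOW
  req#5 t=3ms: ALLOW
  req#6 t=3ms: DENY
  req#7 t=4ms: DENY
  req#8 t=5ms: DENY
  req#9 t=8ms: DENY
  req#10 t=11ms: ALLOW
  req#11 t=11ms: ALLOW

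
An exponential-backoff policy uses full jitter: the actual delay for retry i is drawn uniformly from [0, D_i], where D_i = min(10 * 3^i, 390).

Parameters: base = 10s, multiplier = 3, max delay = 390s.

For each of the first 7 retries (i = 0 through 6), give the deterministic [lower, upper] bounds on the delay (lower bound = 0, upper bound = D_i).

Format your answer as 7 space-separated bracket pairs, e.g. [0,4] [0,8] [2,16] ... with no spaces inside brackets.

Answer: [0,10] [0,30] [0,90] [0,270] [0,390] [0,390] [0,390]

Derivation:
Computing bounds per retry:
  i=0: D_i=min(10*3^0,390)=10, bounds=[0,10]
  i=1: D_i=min(10*3^1,390)=30, bounds=[0,30]
  i=2: D_i=min(10*3^2,390)=90, bounds=[0,90]
  i=3: D_i=min(10*3^3,390)=270, bounds=[0,270]
  i=4: D_i=min(10*3^4,390)=390, bounds=[0,390]
  i=5: D_i=min(10*3^5,390)=390, bounds=[0,390]
  i=6: D_i=min(10*3^6,390)=390, bounds=[0,390]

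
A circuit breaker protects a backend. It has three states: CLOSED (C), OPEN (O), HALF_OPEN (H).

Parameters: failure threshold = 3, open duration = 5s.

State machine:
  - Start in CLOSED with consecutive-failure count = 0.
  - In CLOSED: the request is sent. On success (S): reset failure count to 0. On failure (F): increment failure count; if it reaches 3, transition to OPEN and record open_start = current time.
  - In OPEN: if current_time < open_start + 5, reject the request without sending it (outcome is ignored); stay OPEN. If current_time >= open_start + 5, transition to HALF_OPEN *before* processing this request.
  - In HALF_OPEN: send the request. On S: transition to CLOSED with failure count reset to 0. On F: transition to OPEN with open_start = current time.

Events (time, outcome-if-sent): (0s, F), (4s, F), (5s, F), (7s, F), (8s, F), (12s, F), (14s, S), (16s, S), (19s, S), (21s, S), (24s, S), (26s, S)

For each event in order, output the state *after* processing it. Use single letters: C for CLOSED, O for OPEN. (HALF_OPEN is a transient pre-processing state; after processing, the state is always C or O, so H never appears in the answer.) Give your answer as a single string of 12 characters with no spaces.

Answer: CCOOOOOOCCCC

Derivation:
State after each event:
  event#1 t=0s outcome=F: state=CLOSED
  event#2 t=4s outcome=F: state=CLOSED
  event#3 t=5s outcome=F: state=OPEN
  event#4 t=7s outcome=F: state=OPEN
  event#5 t=8s outcome=F: state=OPEN
  event#6 t=12s outcome=F: state=OPEN
  event#7 t=14s outcome=S: state=OPEN
  event#8 t=16s outcome=S: state=OPEN
  event#9 t=19s outcome=S: state=CLOSED
  event#10 t=21s outcome=S: state=CLOSED
  event#11 t=24s outcome=S: state=CLOSED
  event#12 t=26s outcome=S: state=CLOSED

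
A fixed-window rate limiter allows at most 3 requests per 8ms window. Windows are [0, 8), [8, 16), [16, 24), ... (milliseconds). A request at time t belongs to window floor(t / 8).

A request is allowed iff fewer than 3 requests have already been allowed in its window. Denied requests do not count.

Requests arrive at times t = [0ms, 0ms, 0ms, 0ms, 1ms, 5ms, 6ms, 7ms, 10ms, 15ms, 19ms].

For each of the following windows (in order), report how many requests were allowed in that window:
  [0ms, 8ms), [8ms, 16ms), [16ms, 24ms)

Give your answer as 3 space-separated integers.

Answer: 3 2 1

Derivation:
Processing requests:
  req#1 t=0ms (window 0): ALLOW
  req#2 t=0ms (window 0): ALLOW
  req#3 t=0ms (window 0): ALLOW
  req#4 t=0ms (window 0): DENY
  req#5 t=1ms (window 0): DENY
  req#6 t=5ms (window 0): DENY
  req#7 t=6ms (window 0): DENY
  req#8 t=7ms (window 0): DENY
  req#9 t=10ms (window 1): ALLOW
  req#10 t=15ms (window 1): ALLOW
  req#11 t=19ms (window 2): ALLOW

Allowed counts by window: 3 2 1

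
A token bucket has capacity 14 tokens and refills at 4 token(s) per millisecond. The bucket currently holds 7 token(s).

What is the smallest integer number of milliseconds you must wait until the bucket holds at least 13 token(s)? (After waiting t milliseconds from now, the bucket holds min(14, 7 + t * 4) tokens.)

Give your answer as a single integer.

Need 7 + t * 4 >= 13, so t >= 6/4.
Smallest integer t = ceil(6/4) = 2.

Answer: 2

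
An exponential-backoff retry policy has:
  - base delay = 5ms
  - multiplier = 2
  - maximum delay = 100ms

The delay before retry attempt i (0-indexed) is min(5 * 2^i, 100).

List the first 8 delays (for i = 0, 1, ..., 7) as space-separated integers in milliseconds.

Computing each delay:
  i=0: min(5*2^0, 100) = 5
  i=1: min(5*2^1, 100) = 10
  i=2: min(5*2^2, 100) = 20
  i=3: min(5*2^3, 100) = 40
  i=4: min(5*2^4, 100) = 80
  i=5: min(5*2^5, 100) = 100
  i=6: min(5*2^6, 100) = 100
  i=7: min(5*2^7, 100) = 100

Answer: 5 10 20 40 80 100 100 100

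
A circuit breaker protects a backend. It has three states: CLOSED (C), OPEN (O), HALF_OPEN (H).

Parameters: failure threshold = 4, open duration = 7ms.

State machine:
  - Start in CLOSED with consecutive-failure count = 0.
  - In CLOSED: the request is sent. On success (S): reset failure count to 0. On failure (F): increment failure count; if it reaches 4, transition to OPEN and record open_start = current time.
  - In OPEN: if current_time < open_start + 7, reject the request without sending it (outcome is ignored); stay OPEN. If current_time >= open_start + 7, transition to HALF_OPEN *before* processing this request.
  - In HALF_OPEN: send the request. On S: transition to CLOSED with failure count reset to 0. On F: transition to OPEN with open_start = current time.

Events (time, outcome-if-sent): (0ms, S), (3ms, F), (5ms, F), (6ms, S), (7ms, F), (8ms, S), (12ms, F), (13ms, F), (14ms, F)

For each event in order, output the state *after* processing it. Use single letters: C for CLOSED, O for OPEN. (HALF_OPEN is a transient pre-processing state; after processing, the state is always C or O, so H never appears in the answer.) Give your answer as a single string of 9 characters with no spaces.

State after each event:
  event#1 t=0ms outcome=S: state=CLOSED
  event#2 t=3ms outcome=F: state=CLOSED
  event#3 t=5ms outcome=F: state=CLOSED
  event#4 t=6ms outcome=S: state=CLOSED
  event#5 t=7ms outcome=F: state=CLOSED
  event#6 t=8ms outcome=S: state=CLOSED
  event#7 t=12ms outcome=F: state=CLOSED
  event#8 t=13ms outcome=F: state=CLOSED
  event#9 t=14ms outcome=F: state=CLOSED

Answer: CCCCCCCCC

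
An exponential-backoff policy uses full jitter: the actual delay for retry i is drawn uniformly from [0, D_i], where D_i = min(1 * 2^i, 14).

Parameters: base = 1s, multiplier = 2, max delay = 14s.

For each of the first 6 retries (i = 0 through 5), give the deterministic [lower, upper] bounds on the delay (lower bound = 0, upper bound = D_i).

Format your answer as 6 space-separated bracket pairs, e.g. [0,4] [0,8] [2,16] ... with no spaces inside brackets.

Computing bounds per retry:
  i=0: D_i=min(1*2^0,14)=1, bounds=[0,1]
  i=1: D_i=min(1*2^1,14)=2, bounds=[0,2]
  i=2: D_i=min(1*2^2,14)=4, bounds=[0,4]
  i=3: D_i=min(1*2^3,14)=8, bounds=[0,8]
  i=4: D_i=min(1*2^4,14)=14, bounds=[0,14]
  i=5: D_i=min(1*2^5,14)=14, bounds=[0,14]

Answer: [0,1] [0,2] [0,4] [0,8] [0,14] [0,14]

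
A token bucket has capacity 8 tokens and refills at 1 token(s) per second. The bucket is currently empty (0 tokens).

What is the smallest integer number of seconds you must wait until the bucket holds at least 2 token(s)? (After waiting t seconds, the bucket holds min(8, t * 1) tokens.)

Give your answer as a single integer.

Answer: 2

Derivation:
Need t * 1 >= 2, so t >= 2/1.
Smallest integer t = ceil(2/1) = 2.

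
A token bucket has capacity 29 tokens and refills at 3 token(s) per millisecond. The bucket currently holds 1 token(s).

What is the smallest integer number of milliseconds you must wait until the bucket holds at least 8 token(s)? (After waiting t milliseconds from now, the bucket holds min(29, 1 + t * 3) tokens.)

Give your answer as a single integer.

Answer: 3

Derivation:
Need 1 + t * 3 >= 8, so t >= 7/3.
Smallest integer t = ceil(7/3) = 3.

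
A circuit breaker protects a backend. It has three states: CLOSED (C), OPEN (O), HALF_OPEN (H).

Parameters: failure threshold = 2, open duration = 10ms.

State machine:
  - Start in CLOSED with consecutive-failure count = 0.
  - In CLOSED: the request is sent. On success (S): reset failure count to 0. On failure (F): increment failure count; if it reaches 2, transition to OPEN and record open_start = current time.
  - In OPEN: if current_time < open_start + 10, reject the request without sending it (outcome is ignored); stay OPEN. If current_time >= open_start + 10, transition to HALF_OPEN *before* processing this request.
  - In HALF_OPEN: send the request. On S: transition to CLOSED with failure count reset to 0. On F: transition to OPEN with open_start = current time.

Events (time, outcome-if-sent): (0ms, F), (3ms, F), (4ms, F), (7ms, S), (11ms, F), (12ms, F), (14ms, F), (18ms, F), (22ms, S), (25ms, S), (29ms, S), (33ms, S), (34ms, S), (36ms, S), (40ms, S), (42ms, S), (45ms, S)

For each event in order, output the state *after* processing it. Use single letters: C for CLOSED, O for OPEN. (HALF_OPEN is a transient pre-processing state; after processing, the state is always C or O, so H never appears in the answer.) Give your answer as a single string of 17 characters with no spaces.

Answer: COOOOOOOOCCCCCCCC

Derivation:
State after each event:
  event#1 t=0ms outcome=F: state=CLOSED
  event#2 t=3ms outcome=F: state=OPEN
  event#3 t=4ms outcome=F: state=OPEN
  event#4 t=7ms outcome=S: state=OPEN
  event#5 t=11ms outcome=F: state=OPEN
  event#6 t=12ms outcome=F: state=OPEN
  event#7 t=14ms outcome=F: state=OPEN
  event#8 t=18ms outcome=F: state=OPEN
  event#9 t=22ms outcome=S: state=OPEN
  event#10 t=25ms outcome=S: state=CLOSED
  event#11 t=29ms outcome=S: state=CLOSED
  event#12 t=33ms outcome=S: state=CLOSED
  event#13 t=34ms outcome=S: state=CLOSED
  event#14 t=36ms outcome=S: state=CLOSED
  event#15 t=40ms outcome=S: state=CLOSED
  event#16 t=42ms outcome=S: state=CLOSED
  event#17 t=45ms outcome=S: state=CLOSED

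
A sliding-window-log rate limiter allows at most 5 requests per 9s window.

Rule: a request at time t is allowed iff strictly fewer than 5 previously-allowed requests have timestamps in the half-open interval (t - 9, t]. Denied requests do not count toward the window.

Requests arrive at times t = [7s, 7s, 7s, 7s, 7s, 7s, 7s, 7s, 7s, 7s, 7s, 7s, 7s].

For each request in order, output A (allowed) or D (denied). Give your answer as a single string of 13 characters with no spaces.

Tracking allowed requests in the window:
  req#1 t=7s: ALLOW
  req#2 t=7s: ALLOW
  req#3 t=7s: ALLOW
  req#4 t=7s: ALLOW
  req#5 t=7s: ALLOW
  req#6 t=7s: DENY
  req#7 t=7s: DENY
  req#8 t=7s: DENY
  req#9 t=7s: DENY
  req#10 t=7s: DENY
  req#11 t=7s: DENY
  req#12 t=7s: DENY
  req#13 t=7s: DENY

Answer: AAAAADDDDDDDD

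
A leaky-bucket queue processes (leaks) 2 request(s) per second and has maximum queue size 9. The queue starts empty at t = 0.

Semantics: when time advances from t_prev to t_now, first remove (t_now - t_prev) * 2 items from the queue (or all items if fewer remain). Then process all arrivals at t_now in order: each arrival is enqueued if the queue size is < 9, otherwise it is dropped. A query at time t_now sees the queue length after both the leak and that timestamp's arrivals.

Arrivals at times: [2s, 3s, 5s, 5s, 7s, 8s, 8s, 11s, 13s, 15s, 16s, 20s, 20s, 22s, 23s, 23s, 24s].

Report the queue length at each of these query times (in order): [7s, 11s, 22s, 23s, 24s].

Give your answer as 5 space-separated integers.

Answer: 1 1 1 2 1

Derivation:
Queue lengths at query times:
  query t=7s: backlog = 1
  query t=11s: backlog = 1
  query t=22s: backlog = 1
  query t=23s: backlog = 2
  query t=24s: backlog = 1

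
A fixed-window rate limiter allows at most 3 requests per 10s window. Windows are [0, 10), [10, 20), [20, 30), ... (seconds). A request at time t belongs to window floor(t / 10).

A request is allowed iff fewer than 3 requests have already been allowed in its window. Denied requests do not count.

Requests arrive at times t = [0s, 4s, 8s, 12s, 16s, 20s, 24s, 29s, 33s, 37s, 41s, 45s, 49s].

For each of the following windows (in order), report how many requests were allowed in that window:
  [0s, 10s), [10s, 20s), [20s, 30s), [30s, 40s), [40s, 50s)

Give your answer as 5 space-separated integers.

Processing requests:
  req#1 t=0s (window 0): ALLOW
  req#2 t=4s (window 0): ALLOW
  req#3 t=8s (window 0): ALLOW
  req#4 t=12s (window 1): ALLOW
  req#5 t=16s (window 1): ALLOW
  req#6 t=20s (window 2): ALLOW
  req#7 t=24s (window 2): ALLOW
  req#8 t=29s (window 2): ALLOW
  req#9 t=33s (window 3): ALLOW
  req#10 t=37s (window 3): ALLOW
  req#11 t=41s (window 4): ALLOW
  req#12 t=45s (window 4): ALLOW
  req#13 t=49s (window 4): ALLOW

Allowed counts by window: 3 2 3 2 3

Answer: 3 2 3 2 3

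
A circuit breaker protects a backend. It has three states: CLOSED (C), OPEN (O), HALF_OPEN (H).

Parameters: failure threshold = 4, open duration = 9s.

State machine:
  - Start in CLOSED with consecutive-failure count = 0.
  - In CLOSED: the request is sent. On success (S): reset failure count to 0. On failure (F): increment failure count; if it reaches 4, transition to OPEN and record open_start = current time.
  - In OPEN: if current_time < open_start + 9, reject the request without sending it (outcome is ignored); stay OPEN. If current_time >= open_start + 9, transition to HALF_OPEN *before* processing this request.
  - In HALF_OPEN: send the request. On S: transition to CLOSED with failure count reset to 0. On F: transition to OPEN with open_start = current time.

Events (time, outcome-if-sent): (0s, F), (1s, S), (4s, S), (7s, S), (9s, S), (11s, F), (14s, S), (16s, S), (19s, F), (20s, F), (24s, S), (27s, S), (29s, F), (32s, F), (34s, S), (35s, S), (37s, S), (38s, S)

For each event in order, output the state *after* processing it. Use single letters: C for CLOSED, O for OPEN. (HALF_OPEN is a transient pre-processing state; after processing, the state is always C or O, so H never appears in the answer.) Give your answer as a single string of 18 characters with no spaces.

Answer: CCCCCCCCCCCCCCCCCC

Derivation:
State after each event:
  event#1 t=0s outcome=F: state=CLOSED
  event#2 t=1s outcome=S: state=CLOSED
  event#3 t=4s outcome=S: state=CLOSED
  event#4 t=7s outcome=S: state=CLOSED
  event#5 t=9s outcome=S: state=CLOSED
  event#6 t=11s outcome=F: state=CLOSED
  event#7 t=14s outcome=S: state=CLOSED
  event#8 t=16s outcome=S: state=CLOSED
  event#9 t=19s outcome=F: state=CLOSED
  event#10 t=20s outcome=F: state=CLOSED
  event#11 t=24s outcome=S: state=CLOSED
  event#12 t=27s outcome=S: state=CLOSED
  event#13 t=29s outcome=F: state=CLOSED
  event#14 t=32s outcome=F: state=CLOSED
  event#15 t=34s outcome=S: state=CLOSED
  event#16 t=35s outcome=S: state=CLOSED
  event#17 t=37s outcome=S: state=CLOSED
  event#18 t=38s outcome=S: state=CLOSED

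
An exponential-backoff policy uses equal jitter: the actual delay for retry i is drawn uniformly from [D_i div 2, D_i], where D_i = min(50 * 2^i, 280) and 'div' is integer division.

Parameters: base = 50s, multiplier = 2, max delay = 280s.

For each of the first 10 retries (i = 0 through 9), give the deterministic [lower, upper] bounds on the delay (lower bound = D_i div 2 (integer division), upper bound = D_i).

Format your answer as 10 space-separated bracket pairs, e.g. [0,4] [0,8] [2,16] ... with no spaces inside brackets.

Computing bounds per retry:
  i=0: D_i=min(50*2^0,280)=50, bounds=[25,50]
  i=1: D_i=min(50*2^1,280)=100, bounds=[50,100]
  i=2: D_i=min(50*2^2,280)=200, bounds=[100,200]
  i=3: D_i=min(50*2^3,280)=280, bounds=[140,280]
  i=4: D_i=min(50*2^4,280)=280, bounds=[140,280]
  i=5: D_i=min(50*2^5,280)=280, bounds=[140,280]
  i=6: D_i=min(50*2^6,280)=280, bounds=[140,280]
  i=7: D_i=min(50*2^7,280)=280, bounds=[140,280]
  i=8: D_i=min(50*2^8,280)=280, bounds=[140,280]
  i=9: D_i=min(50*2^9,280)=280, bounds=[140,280]

Answer: [25,50] [50,100] [100,200] [140,280] [140,280] [140,280] [140,280] [140,280] [140,280] [140,280]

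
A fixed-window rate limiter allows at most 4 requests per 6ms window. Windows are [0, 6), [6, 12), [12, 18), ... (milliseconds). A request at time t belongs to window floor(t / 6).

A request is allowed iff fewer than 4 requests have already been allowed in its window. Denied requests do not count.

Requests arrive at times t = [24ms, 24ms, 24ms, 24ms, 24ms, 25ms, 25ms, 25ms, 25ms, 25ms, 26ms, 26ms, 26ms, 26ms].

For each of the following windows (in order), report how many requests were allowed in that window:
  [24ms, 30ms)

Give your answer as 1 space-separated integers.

Answer: 4

Derivation:
Processing requests:
  req#1 t=24ms (window 4): ALLOW
  req#2 t=24ms (window 4): ALLOW
  req#3 t=24ms (window 4): ALLOW
  req#4 t=24ms (window 4): ALLOW
  req#5 t=24ms (window 4): DENY
  req#6 t=25ms (window 4): DENY
  req#7 t=25ms (window 4): DENY
  req#8 t=25ms (window 4): DENY
  req#9 t=25ms (window 4): DENY
  req#10 t=25ms (window 4): DENY
  req#11 t=26ms (window 4): DENY
  req#12 t=26ms (window 4): DENY
  req#13 t=26ms (window 4): DENY
  req#14 t=26ms (window 4): DENY

Allowed counts by window: 4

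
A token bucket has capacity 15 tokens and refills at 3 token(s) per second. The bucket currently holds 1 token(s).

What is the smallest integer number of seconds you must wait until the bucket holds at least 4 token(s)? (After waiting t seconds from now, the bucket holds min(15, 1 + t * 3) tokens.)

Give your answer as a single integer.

Need 1 + t * 3 >= 4, so t >= 3/3.
Smallest integer t = ceil(3/3) = 1.

Answer: 1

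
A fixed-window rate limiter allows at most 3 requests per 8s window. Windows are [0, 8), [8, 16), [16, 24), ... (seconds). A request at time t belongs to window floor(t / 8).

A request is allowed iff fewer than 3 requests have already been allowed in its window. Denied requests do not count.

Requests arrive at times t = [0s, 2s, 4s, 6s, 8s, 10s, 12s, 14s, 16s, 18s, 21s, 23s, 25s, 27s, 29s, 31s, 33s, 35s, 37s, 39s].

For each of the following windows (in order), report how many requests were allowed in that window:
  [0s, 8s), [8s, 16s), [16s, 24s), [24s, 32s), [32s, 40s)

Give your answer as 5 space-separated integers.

Answer: 3 3 3 3 3

Derivation:
Processing requests:
  req#1 t=0s (window 0): ALLOW
  req#2 t=2s (window 0): ALLOW
  req#3 t=4s (window 0): ALLOW
  req#4 t=6s (window 0): DENY
  req#5 t=8s (window 1): ALLOW
  req#6 t=10s (window 1): ALLOW
  req#7 t=12s (window 1): ALLOW
  req#8 t=14s (window 1): DENY
  req#9 t=16s (window 2): ALLOW
  req#10 t=18s (window 2): ALLOW
  req#11 t=21s (window 2): ALLOW
  req#12 t=23s (window 2): DENY
  req#13 t=25s (window 3): ALLOW
  req#14 t=27s (window 3): ALLOW
  req#15 t=29s (window 3): ALLOW
  req#16 t=31s (window 3): DENY
  req#17 t=33s (window 4): ALLOW
  req#18 t=35s (window 4): ALLOW
  req#19 t=37s (window 4): ALLOW
  req#20 t=39s (window 4): DENY

Allowed counts by window: 3 3 3 3 3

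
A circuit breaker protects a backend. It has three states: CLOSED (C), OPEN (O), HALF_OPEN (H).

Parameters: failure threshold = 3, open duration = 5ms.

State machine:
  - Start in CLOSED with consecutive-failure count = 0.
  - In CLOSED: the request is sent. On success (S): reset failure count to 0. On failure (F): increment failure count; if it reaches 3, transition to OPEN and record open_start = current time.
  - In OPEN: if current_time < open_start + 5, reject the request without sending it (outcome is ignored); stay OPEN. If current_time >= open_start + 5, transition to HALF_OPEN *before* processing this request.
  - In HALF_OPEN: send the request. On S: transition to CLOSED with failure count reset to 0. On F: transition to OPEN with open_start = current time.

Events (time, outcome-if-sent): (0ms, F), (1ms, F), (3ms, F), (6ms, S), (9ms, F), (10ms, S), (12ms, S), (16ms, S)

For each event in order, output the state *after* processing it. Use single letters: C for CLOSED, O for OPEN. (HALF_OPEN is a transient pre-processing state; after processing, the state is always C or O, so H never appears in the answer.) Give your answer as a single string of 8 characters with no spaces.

State after each event:
  event#1 t=0ms outcome=F: state=CLOSED
  event#2 t=1ms outcome=F: state=CLOSED
  event#3 t=3ms outcome=F: state=OPEN
  event#4 t=6ms outcome=S: state=OPEN
  event#5 t=9ms outcome=F: state=OPEN
  event#6 t=10ms outcome=S: state=OPEN
  event#7 t=12ms outcome=S: state=OPEN
  event#8 t=16ms outcome=S: state=CLOSED

Answer: CCOOOOOC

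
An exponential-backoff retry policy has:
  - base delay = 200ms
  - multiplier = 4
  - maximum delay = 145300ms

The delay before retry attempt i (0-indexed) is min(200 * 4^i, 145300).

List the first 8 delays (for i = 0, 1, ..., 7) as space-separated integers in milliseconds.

Computing each delay:
  i=0: min(200*4^0, 145300) = 200
  i=1: min(200*4^1, 145300) = 800
  i=2: min(200*4^2, 145300) = 3200
  i=3: min(200*4^3, 145300) = 12800
  i=4: min(200*4^4, 145300) = 51200
  i=5: min(200*4^5, 145300) = 145300
  i=6: min(200*4^6, 145300) = 145300
  i=7: min(200*4^7, 145300) = 145300

Answer: 200 800 3200 12800 51200 145300 145300 145300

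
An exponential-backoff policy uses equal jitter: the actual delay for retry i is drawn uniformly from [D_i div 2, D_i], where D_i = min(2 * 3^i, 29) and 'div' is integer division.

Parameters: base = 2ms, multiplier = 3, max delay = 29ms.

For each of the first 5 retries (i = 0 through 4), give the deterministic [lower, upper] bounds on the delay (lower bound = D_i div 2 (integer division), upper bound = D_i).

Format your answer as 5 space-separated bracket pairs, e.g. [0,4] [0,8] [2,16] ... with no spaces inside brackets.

Answer: [1,2] [3,6] [9,18] [14,29] [14,29]

Derivation:
Computing bounds per retry:
  i=0: D_i=min(2*3^0,29)=2, bounds=[1,2]
  i=1: D_i=min(2*3^1,29)=6, bounds=[3,6]
  i=2: D_i=min(2*3^2,29)=18, bounds=[9,18]
  i=3: D_i=min(2*3^3,29)=29, bounds=[14,29]
  i=4: D_i=min(2*3^4,29)=29, bounds=[14,29]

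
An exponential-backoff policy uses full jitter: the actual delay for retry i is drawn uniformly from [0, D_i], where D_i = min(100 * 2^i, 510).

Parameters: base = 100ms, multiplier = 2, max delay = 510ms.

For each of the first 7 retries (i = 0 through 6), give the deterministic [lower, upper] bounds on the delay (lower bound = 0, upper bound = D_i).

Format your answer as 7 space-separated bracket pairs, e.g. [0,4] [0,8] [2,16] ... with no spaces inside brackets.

Answer: [0,100] [0,200] [0,400] [0,510] [0,510] [0,510] [0,510]

Derivation:
Computing bounds per retry:
  i=0: D_i=min(100*2^0,510)=100, bounds=[0,100]
  i=1: D_i=min(100*2^1,510)=200, bounds=[0,200]
  i=2: D_i=min(100*2^2,510)=400, bounds=[0,400]
  i=3: D_i=min(100*2^3,510)=510, bounds=[0,510]
  i=4: D_i=min(100*2^4,510)=510, bounds=[0,510]
  i=5: D_i=min(100*2^5,510)=510, bounds=[0,510]
  i=6: D_i=min(100*2^6,510)=510, bounds=[0,510]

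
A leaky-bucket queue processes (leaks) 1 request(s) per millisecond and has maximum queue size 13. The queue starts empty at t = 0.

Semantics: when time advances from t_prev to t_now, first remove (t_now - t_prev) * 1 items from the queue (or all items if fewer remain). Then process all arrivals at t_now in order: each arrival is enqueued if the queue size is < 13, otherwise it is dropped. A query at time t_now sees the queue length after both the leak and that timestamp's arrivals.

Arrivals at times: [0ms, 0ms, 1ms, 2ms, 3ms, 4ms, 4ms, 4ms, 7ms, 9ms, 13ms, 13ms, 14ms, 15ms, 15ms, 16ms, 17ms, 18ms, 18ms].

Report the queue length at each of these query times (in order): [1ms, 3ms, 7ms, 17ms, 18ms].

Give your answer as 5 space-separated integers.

Answer: 2 2 2 3 4

Derivation:
Queue lengths at query times:
  query t=1ms: backlog = 2
  query t=3ms: backlog = 2
  query t=7ms: backlog = 2
  query t=17ms: backlog = 3
  query t=18ms: backlog = 4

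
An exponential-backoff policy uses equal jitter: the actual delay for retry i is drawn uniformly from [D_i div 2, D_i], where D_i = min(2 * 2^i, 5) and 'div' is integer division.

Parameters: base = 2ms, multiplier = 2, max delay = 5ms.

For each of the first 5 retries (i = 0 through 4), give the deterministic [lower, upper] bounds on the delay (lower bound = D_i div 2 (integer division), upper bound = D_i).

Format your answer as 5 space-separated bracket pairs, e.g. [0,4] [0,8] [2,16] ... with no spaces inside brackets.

Answer: [1,2] [2,4] [2,5] [2,5] [2,5]

Derivation:
Computing bounds per retry:
  i=0: D_i=min(2*2^0,5)=2, bounds=[1,2]
  i=1: D_i=min(2*2^1,5)=4, bounds=[2,4]
  i=2: D_i=min(2*2^2,5)=5, bounds=[2,5]
  i=3: D_i=min(2*2^3,5)=5, bounds=[2,5]
  i=4: D_i=min(2*2^4,5)=5, bounds=[2,5]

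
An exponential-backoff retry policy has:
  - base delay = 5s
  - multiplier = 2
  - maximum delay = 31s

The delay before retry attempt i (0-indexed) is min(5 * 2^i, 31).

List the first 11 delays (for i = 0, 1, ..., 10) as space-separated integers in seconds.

Computing each delay:
  i=0: min(5*2^0, 31) = 5
  i=1: min(5*2^1, 31) = 10
  i=2: min(5*2^2, 31) = 20
  i=3: min(5*2^3, 31) = 31
  i=4: min(5*2^4, 31) = 31
  i=5: min(5*2^5, 31) = 31
  i=6: min(5*2^6, 31) = 31
  i=7: min(5*2^7, 31) = 31
  i=8: min(5*2^8, 31) = 31
  i=9: min(5*2^9, 31) = 31
  i=10: min(5*2^10, 31) = 31

Answer: 5 10 20 31 31 31 31 31 31 31 31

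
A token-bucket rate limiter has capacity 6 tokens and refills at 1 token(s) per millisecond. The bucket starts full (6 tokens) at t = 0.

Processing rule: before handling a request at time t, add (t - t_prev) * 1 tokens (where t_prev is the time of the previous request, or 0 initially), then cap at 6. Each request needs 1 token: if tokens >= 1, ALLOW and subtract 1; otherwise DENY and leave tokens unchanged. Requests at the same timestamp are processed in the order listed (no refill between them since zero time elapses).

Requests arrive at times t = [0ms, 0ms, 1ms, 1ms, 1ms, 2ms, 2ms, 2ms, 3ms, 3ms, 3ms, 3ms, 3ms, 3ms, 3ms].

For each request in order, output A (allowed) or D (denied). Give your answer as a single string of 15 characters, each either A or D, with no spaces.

Answer: AAAAAAAAADDDDDD

Derivation:
Simulating step by step:
  req#1 t=0ms: ALLOW
  req#2 t=0ms: ALLOW
  req#3 t=1ms: ALLOW
  req#4 t=1ms: ALLOW
  req#5 t=1ms: ALLOW
  req#6 t=2ms: ALLOW
  req#7 t=2ms: ALLOW
  req#8 t=2ms: ALLOW
  req#9 t=3ms: ALLOW
  req#10 t=3ms: DENY
  req#11 t=3ms: DENY
  req#12 t=3ms: DENY
  req#13 t=3ms: DENY
  req#14 t=3ms: DENY
  req#15 t=3ms: DENY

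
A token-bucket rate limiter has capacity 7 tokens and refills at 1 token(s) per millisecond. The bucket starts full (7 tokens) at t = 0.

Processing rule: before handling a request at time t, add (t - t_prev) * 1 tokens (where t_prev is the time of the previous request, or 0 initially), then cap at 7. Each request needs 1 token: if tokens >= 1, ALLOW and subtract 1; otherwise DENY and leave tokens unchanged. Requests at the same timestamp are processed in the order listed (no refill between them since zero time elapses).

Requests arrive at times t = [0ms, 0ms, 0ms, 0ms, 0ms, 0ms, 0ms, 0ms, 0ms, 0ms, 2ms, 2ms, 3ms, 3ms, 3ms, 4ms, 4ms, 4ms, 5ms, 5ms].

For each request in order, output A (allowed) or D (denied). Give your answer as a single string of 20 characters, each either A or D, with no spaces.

Answer: AAAAAAADDDAAADDADDAD

Derivation:
Simulating step by step:
  req#1 t=0ms: ALLOW
  req#2 t=0ms: ALLOW
  req#3 t=0ms: ALLOW
  req#4 t=0ms: ALLOW
  req#5 t=0ms: ALLOW
  req#6 t=0ms: ALLOW
  req#7 t=0ms: ALLOW
  req#8 t=0ms: DENY
  req#9 t=0ms: DENY
  req#10 t=0ms: DENY
  req#11 t=2ms: ALLOW
  req#12 t=2ms: ALLOW
  req#13 t=3ms: ALLOW
  req#14 t=3ms: DENY
  req#15 t=3ms: DENY
  req#16 t=4ms: ALLOW
  req#17 t=4ms: DENY
  req#18 t=4ms: DENY
  req#19 t=5ms: ALLOW
  req#20 t=5ms: DENY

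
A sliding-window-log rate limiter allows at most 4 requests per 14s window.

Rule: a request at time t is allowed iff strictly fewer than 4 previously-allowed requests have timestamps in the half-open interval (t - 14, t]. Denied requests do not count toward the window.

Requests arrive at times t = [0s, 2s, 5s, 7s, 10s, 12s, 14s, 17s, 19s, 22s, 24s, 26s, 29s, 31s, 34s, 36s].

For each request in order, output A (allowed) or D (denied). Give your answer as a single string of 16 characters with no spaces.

Answer: AAAADDAAAADDAAAA

Derivation:
Tracking allowed requests in the window:
  req#1 t=0s: ALLOW
  req#2 t=2s: ALLOW
  req#3 t=5s: ALLOW
  req#4 t=7s: ALLOW
  req#5 t=10s: DENY
  req#6 t=12s: DENY
  req#7 t=14s: ALLOW
  req#8 t=17s: ALLOW
  req#9 t=19s: ALLOW
  req#10 t=22s: ALLOW
  req#11 t=24s: DENY
  req#12 t=26s: DENY
  req#13 t=29s: ALLOW
  req#14 t=31s: ALLOW
  req#15 t=34s: ALLOW
  req#16 t=36s: ALLOW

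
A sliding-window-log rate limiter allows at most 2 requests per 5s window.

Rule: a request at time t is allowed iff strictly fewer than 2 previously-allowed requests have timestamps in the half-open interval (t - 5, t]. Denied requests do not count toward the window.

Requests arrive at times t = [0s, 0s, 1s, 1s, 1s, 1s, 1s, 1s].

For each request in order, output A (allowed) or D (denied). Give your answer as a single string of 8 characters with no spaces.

Tracking allowed requests in the window:
  req#1 t=0s: ALLOW
  req#2 t=0s: ALLOW
  req#3 t=1s: DENY
  req#4 t=1s: DENY
  req#5 t=1s: DENY
  req#6 t=1s: DENY
  req#7 t=1s: DENY
  req#8 t=1s: DENY

Answer: AADDDDDD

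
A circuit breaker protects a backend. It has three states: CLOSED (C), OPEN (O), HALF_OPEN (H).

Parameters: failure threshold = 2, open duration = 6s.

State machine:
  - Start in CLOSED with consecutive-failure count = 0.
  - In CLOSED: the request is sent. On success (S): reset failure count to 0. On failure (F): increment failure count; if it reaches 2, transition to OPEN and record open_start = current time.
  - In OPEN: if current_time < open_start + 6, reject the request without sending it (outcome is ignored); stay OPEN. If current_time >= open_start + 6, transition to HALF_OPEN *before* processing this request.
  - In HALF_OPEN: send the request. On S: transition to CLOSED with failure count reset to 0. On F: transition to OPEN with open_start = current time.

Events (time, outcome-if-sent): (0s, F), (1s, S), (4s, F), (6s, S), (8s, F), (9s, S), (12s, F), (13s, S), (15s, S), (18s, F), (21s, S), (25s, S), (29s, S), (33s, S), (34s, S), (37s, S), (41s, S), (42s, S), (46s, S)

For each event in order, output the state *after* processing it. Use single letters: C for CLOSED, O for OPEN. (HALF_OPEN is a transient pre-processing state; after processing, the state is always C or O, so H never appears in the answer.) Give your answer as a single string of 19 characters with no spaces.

Answer: CCCCCCCCCCCCCCCCCCC

Derivation:
State after each event:
  event#1 t=0s outcome=F: state=CLOSED
  event#2 t=1s outcome=S: state=CLOSED
  event#3 t=4s outcome=F: state=CLOSED
  event#4 t=6s outcome=S: state=CLOSED
  event#5 t=8s outcome=F: state=CLOSED
  event#6 t=9s outcome=S: state=CLOSED
  event#7 t=12s outcome=F: state=CLOSED
  event#8 t=13s outcome=S: state=CLOSED
  event#9 t=15s outcome=S: state=CLOSED
  event#10 t=18s outcome=F: state=CLOSED
  event#11 t=21s outcome=S: state=CLOSED
  event#12 t=25s outcome=S: state=CLOSED
  event#13 t=29s outcome=S: state=CLOSED
  event#14 t=33s outcome=S: state=CLOSED
  event#15 t=34s outcome=S: state=CLOSED
  event#16 t=37s outcome=S: state=CLOSED
  event#17 t=41s outcome=S: state=CLOSED
  event#18 t=42s outcome=S: state=CLOSED
  event#19 t=46s outcome=S: state=CLOSED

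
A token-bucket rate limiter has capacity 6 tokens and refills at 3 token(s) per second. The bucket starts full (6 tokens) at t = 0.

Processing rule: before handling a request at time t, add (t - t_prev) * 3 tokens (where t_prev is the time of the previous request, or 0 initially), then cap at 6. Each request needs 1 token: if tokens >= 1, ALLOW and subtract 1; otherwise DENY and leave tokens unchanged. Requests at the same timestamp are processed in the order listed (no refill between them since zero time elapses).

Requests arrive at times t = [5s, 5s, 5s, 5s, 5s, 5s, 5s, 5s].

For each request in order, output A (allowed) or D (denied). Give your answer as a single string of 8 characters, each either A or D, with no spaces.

Simulating step by step:
  req#1 t=5s: ALLOW
  req#2 t=5s: ALLOW
  req#3 t=5s: ALLOW
  req#4 t=5s: ALLOW
  req#5 t=5s: ALLOW
  req#6 t=5s: ALLOW
  req#7 t=5s: DENY
  req#8 t=5s: DENY

Answer: AAAAAADD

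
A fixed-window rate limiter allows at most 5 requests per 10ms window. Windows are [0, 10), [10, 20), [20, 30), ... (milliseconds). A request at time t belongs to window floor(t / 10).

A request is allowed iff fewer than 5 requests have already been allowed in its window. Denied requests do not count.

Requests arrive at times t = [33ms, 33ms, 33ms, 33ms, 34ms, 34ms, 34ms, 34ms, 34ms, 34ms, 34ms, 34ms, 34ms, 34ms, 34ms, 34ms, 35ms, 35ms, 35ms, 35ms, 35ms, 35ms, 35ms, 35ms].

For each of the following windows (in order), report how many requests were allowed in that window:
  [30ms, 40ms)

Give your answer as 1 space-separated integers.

Answer: 5

Derivation:
Processing requests:
  req#1 t=33ms (window 3): ALLOW
  req#2 t=33ms (window 3): ALLOW
  req#3 t=33ms (window 3): ALLOW
  req#4 t=33ms (window 3): ALLOW
  req#5 t=34ms (window 3): ALLOW
  req#6 t=34ms (window 3): DENY
  req#7 t=34ms (window 3): DENY
  req#8 t=34ms (window 3): DENY
  req#9 t=34ms (window 3): DENY
  req#10 t=34ms (window 3): DENY
  req#11 t=34ms (window 3): DENY
  req#12 t=34ms (window 3): DENY
  req#13 t=34ms (window 3): DENY
  req#14 t=34ms (window 3): DENY
  req#15 t=34ms (window 3): DENY
  req#16 t=34ms (window 3): DENY
  req#17 t=35ms (window 3): DENY
  req#18 t=35ms (window 3): DENY
  req#19 t=35ms (window 3): DENY
  req#20 t=35ms (window 3): DENY
  req#21 t=35ms (window 3): DENY
  req#22 t=35ms (window 3): DENY
  req#23 t=35ms (window 3): DENY
  req#24 t=35ms (window 3): DENY

Allowed counts by window: 5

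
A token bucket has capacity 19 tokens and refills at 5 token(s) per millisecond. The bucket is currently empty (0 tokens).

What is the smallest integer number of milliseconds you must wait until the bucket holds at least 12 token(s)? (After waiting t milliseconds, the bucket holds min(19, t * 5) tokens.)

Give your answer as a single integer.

Answer: 3

Derivation:
Need t * 5 >= 12, so t >= 12/5.
Smallest integer t = ceil(12/5) = 3.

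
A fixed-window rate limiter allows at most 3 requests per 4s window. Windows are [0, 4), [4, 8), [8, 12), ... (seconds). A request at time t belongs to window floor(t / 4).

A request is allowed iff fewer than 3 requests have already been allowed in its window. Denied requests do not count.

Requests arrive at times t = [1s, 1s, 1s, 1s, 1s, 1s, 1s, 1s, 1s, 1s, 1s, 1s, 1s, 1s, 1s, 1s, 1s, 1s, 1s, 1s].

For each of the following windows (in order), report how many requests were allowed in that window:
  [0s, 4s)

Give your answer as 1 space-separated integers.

Answer: 3

Derivation:
Processing requests:
  req#1 t=1s (window 0): ALLOW
  req#2 t=1s (window 0): ALLOW
  req#3 t=1s (window 0): ALLOW
  req#4 t=1s (window 0): DENY
  req#5 t=1s (window 0): DENY
  req#6 t=1s (window 0): DENY
  req#7 t=1s (window 0): DENY
  req#8 t=1s (window 0): DENY
  req#9 t=1s (window 0): DENY
  req#10 t=1s (window 0): DENY
  req#11 t=1s (window 0): DENY
  req#12 t=1s (window 0): DENY
  req#13 t=1s (window 0): DENY
  req#14 t=1s (window 0): DENY
  req#15 t=1s (window 0): DENY
  req#16 t=1s (window 0): DENY
  req#17 t=1s (window 0): DENY
  req#18 t=1s (window 0): DENY
  req#19 t=1s (window 0): DENY
  req#20 t=1s (window 0): DENY

Allowed counts by window: 3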